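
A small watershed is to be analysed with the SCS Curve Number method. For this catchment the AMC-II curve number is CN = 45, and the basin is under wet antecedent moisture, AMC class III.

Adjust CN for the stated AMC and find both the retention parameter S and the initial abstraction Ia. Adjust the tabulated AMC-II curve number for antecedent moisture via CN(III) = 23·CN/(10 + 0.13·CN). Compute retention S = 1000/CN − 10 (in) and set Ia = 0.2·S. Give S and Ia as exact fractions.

S = 1100/207 in ≈ 5.314 in; Ia = 220/207 in ≈ 1.063 in

CN(III) from CN(II)=45: (23·45)/(10 + 0.13·45) = 20700/317 ≈ 65.300
Retention S: 1000/CN − 10 with CN=65.300 → S = 1100/207 ≈ 5.314 in
Ia = 0.2S: 0.2·5.314 = 1.063 in (exactly 220/207)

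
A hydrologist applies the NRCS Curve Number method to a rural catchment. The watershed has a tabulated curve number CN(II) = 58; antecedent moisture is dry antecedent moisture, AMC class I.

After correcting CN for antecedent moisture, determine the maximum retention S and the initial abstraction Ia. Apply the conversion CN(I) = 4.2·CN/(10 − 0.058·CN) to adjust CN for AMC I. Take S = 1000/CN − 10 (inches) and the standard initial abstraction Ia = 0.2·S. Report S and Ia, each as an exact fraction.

S = 500/29 in ≈ 17.241 in; Ia = 100/29 in ≈ 3.448 in

CN(I) from CN(II)=58: (4.2·58)/(10 − 0.058·58) = 2900/79 ≈ 36.709
Retention S: 1000/CN − 10 with CN=36.709 → S = 500/29 ≈ 17.241 in
Initial abstraction Ia = S/5 = (500/29)/5 = 100/29 ≈ 3.448 in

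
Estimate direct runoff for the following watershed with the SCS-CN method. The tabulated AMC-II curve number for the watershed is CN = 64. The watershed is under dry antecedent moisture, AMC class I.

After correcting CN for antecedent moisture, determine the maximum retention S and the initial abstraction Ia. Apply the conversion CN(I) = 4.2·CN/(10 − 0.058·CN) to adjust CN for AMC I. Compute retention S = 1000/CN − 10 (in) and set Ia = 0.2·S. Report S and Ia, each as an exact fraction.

S = 375/28 in ≈ 13.393 in; Ia = 75/28 in ≈ 2.679 in

Dry (AMC I): CN(I) = 4.2·64/(10 − 0.058·64) = (1344/5)/(786/125) = 5600/131 ≈ 42.748
Retention S: 1000/CN − 10 with CN=42.748 → S = 375/28 ≈ 13.393 in
Ia = 0.2·(375/28) = 75/28 in ≈ 2.679 in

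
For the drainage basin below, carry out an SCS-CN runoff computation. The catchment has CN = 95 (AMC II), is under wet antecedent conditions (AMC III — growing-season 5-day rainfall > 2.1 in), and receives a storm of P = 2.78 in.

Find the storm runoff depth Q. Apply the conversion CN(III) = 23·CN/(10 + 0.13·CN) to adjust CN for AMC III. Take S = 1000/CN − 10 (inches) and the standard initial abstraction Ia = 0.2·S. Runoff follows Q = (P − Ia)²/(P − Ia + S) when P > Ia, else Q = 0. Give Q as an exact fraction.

Adjust CN=95 to AMC III: 23·95/(10 + 0.13·95) → 2185 ÷ (447/20) = 43700/447 ≈ 97.763
S = 1000/(43700/447) − 10 = 100/437 in ≈ 0.229 in
Ia = 0.2·(100/437) = 20/437 in ≈ 0.046 in
Excess rainfall: 2.780 − 0.046 = 2.734 in; P > Ia so Q > 0
Q = (59743/21850)²/((59743/21850) + 100/437) = (3569226049/477422500)/(64743/21850) = 3569226049/1414634550 in ≈ 2.523 in

Q = 3569226049/1414634550 in ≈ 2.523 in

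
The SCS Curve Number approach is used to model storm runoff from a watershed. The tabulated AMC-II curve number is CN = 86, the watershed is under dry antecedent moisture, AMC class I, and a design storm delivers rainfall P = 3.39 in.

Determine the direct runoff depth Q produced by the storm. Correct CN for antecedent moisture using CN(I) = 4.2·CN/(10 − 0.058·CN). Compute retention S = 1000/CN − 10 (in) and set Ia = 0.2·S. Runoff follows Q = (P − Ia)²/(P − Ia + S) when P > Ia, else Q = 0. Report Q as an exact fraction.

Q = 1137780361/1080129900 in ≈ 1.053 in

CN(I) from CN(II)=86: (4.2·86)/(10 − 0.058·86) = 12900/179 ≈ 72.067
Retention S: 1000/CN − 10 with CN=72.067 → S = 500/129 ≈ 3.876 in
Ia = 0.2S: 0.2·3.876 = 0.775 in (exactly 100/129)
Excess rainfall: 3.390 − 0.775 = 2.615 in; P > Ia so Q > 0
Q: (33731/12900)² ÷ (83731/12900) = 1137780361/1080129900 in (≈ 1.053 in)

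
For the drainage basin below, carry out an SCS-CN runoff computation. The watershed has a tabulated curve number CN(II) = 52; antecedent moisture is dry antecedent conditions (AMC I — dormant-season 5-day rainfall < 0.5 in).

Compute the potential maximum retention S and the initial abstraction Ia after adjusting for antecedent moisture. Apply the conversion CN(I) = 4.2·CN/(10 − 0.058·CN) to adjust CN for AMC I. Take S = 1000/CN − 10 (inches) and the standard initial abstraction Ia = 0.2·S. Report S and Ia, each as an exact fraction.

Dry (AMC I): CN(I) = 4.2·52/(10 − 0.058·52) = (1092/5)/(873/125) = 9100/291 ≈ 31.271
Retention S: 1000/CN − 10 with CN=31.271 → S = 2000/91 ≈ 21.978 in
Ia = 0.2·(2000/91) = 400/91 in ≈ 4.396 in

S = 2000/91 in ≈ 21.978 in; Ia = 400/91 in ≈ 4.396 in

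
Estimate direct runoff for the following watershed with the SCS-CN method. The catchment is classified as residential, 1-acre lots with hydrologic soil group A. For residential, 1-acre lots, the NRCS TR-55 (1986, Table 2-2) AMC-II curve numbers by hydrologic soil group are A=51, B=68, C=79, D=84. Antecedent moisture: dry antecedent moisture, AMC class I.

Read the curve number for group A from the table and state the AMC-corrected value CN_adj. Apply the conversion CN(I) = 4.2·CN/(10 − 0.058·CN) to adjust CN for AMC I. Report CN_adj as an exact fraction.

NRCS table: residential, 1-acre lots, soil group A → CN(II) = 51
Adjust CN=51 to AMC I: 4.2·51/(10 − 0.058·51) → (1071/5) ÷ (3521/500) = 15300/503 ≈ 30.417

CN_adj = 15300/503 ≈ 30.417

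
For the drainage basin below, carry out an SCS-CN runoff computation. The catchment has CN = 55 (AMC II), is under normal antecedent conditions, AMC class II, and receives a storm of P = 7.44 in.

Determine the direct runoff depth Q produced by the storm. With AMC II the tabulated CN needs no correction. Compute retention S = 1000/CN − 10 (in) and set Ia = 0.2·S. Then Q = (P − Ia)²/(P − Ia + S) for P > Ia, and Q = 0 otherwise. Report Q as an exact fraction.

Average conditions: CN = 55 (no AMC adjustment).
Retention S: 1000/CN − 10 with CN=55.000 → S = 90/11 ≈ 8.182 in
Ia = 0.2S: 0.2·8.182 = 1.636 in (exactly 18/11)
Excess rainfall: 7.440 − 1.636 = 5.804 in; P > Ia so Q > 0
Q = (1596/275)²/((1596/275) + 90/11) = (2547216/75625)/(3846/275) = 424536/176275 in ≈ 2.408 in

Q = 424536/176275 in ≈ 2.408 in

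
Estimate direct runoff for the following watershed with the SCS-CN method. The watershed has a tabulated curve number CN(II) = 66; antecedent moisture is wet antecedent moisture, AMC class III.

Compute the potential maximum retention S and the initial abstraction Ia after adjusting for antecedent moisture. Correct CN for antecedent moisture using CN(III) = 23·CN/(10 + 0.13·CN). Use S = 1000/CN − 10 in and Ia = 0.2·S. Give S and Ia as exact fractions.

S = 1700/759 in ≈ 2.240 in; Ia = 340/759 in ≈ 0.448 in

Adjust CN=66 to AMC III: 23·66/(10 + 0.13·66) → 1518 ÷ (929/50) = 75900/929 ≈ 81.701
Retention S: 1000/CN − 10 with CN=81.701 → S = 1700/759 ≈ 2.240 in
Ia = 0.2S: 0.2·2.240 = 0.448 in (exactly 340/759)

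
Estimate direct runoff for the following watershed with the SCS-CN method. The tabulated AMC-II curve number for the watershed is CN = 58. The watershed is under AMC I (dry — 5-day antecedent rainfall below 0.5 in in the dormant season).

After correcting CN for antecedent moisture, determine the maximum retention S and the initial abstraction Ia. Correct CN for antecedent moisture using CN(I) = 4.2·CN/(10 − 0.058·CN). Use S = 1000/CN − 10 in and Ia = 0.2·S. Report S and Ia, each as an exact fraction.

S = 500/29 in ≈ 17.241 in; Ia = 100/29 in ≈ 3.448 in

Adjust CN=58 to AMC I: 4.2·58/(10 − 0.058·58) → (1218/5) ÷ (1659/250) = 2900/79 ≈ 36.709
Max retention: S = 1000/(2900/79) − 10 = 500/29 in (≈ 17.241 in)
Ia = 0.2S: 0.2·17.241 = 3.448 in (exactly 100/29)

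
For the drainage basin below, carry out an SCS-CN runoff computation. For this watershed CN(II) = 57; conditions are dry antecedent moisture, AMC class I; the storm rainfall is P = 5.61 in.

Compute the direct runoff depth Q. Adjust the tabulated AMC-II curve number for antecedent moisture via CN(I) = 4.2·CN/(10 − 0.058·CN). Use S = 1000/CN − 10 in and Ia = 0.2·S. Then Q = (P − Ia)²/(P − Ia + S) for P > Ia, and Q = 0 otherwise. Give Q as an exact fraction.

Q = 58330461289/286264584900 in ≈ 0.204 in

Adjust CN=57 to AMC I: 4.2·57/(10 − 0.058·57) → (1197/5) ÷ (3347/500) = 119700/3347 ≈ 35.763
Retention S: 1000/CN − 10 with CN=35.763 → S = 21500/1197 ≈ 17.962 in
Ia = 0.2S: 0.2·17.962 = 3.592 in (exactly 4300/1197)
P − Ia = 5.610 − 3.592 = 241517/119700 ≈ 2.018 in (> 0, runoff occurs)
Q: (241517/119700)² ÷ (2391517/119700) = 58330461289/286264584900 in (≈ 0.204 in)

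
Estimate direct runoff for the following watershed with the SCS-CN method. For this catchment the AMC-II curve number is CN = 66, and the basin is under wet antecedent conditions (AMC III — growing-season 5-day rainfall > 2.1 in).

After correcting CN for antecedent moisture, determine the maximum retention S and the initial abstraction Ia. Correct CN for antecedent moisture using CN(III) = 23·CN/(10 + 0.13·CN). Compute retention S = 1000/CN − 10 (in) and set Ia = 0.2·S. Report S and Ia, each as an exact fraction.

Wet (AMC III): CN(III) = 23·66/(10 + 0.13·66) = 1518/(929/50) = 75900/929 ≈ 81.701
S = 1000/(75900/929) − 10 = 1700/759 in ≈ 2.240 in
Ia = 0.2S: 0.2·2.240 = 0.448 in (exactly 340/759)

S = 1700/759 in ≈ 2.240 in; Ia = 340/759 in ≈ 0.448 in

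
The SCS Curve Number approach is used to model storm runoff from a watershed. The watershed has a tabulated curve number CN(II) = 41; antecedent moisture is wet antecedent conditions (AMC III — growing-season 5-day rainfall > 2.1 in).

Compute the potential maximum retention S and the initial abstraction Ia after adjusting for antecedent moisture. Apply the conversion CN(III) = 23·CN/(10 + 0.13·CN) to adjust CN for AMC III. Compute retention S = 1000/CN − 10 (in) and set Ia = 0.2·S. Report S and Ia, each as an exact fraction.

S = 5900/943 in ≈ 6.257 in; Ia = 1180/943 in ≈ 1.251 in

Adjust CN=41 to AMC III: 23·41/(10 + 0.13·41) → 943 ÷ (1533/100) = 94300/1533 ≈ 61.513
Retention S: 1000/CN − 10 with CN=61.513 → S = 5900/943 ≈ 6.257 in
Ia = 0.2·(5900/943) = 1180/943 in ≈ 1.251 in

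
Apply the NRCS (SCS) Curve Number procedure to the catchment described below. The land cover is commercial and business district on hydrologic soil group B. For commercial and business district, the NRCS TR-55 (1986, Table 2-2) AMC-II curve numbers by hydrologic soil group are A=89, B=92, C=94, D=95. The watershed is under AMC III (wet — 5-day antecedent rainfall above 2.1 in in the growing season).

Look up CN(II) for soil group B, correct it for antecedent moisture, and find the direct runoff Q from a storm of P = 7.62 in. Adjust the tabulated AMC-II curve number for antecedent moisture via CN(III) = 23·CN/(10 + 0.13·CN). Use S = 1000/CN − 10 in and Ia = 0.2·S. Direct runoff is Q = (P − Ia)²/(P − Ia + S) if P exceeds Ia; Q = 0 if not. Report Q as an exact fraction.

NRCS table: commercial and business district, soil group B → CN(II) = 92
CN(III) from CN(II)=92: (23·92)/(10 + 0.13·92) = 52900/549 ≈ 96.357
Retention S: 1000/CN − 10 with CN=96.357 → S = 200/529 ≈ 0.378 in
Ia = 0.2S: 0.2·0.378 = 0.076 in (exactly 40/529)
P − Ia = 7.620 − 0.076 = 199549/26450 ≈ 7.544 in (> 0, runoff occurs)
Runoff Q = (P−Ia)²/(P−Ia+S) = (7.544)²/(7.544+0.378) = 39819803401/5542571050 ≈ 7.184 in

Q = 39819803401/5542571050 in ≈ 7.184 in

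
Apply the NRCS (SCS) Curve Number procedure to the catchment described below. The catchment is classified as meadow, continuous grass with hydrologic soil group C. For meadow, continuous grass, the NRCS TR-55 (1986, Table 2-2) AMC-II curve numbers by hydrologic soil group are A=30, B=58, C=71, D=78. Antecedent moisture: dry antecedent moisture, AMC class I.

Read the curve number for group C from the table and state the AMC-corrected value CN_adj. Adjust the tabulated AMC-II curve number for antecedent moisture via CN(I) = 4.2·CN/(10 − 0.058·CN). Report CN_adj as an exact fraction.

NRCS table: meadow, continuous grass, soil group C → CN(II) = 71
CN(I) from CN(II)=71: (4.2·71)/(10 − 0.058·71) = 149100/2941 ≈ 50.697

CN_adj = 149100/2941 ≈ 50.697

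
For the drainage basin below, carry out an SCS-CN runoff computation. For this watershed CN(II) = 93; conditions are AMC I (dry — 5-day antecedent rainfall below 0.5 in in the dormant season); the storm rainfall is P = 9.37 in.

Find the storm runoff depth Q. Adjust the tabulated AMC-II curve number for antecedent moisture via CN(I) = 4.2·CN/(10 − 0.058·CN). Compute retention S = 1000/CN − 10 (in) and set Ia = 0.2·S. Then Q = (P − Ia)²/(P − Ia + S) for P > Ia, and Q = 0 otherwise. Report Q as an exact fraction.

Q = 63213524929/8409701700 in ≈ 7.517 in

Dry (AMC I): CN(I) = 4.2·93/(10 − 0.058·93) = (1953/5)/(2303/500) = 27900/329 ≈ 84.802
Retention S: 1000/CN − 10 with CN=84.802 → S = 500/279 ≈ 1.792 in
Ia = 0.2·(500/279) = 100/279 in ≈ 0.358 in
Excess rainfall: 9.370 − 0.358 = 9.012 in; P > Ia so Q > 0
Q: (251423/27900)² ÷ (301423/27900) = 63213524929/8409701700 in (≈ 7.517 in)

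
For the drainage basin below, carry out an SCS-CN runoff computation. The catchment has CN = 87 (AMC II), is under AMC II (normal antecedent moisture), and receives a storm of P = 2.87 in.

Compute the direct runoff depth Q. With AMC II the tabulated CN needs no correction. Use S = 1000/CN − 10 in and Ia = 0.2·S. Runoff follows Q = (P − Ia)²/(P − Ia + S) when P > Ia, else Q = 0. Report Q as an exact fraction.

Q = 500372161/307710300 in ≈ 1.626 in

AMC II — tabulated CN = 87 applies directly.
Retention S: 1000/CN − 10 with CN=87.000 → S = 130/87 ≈ 1.494 in
Initial abstraction Ia = S/5 = (130/87)/5 = 26/87 ≈ 0.299 in
P − Ia = 2.870 − 0.299 = 22369/8700 ≈ 2.571 in (> 0, runoff occurs)
Runoff Q = (P−Ia)²/(P−Ia+S) = (2.571)²/(2.571+1.494) = 500372161/307710300 ≈ 1.626 in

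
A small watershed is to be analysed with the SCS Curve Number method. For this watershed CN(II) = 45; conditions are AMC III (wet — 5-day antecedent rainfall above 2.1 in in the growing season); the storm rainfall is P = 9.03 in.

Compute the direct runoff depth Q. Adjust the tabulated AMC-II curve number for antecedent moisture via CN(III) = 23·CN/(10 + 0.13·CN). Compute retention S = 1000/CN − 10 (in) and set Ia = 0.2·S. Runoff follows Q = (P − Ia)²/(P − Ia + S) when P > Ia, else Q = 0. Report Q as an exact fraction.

CN(III) from CN(II)=45: (23·45)/(10 + 0.13·45) = 20700/317 ≈ 65.300
Max retention: S = 1000/(20700/317) − 10 = 1100/207 in (≈ 5.314 in)
Ia = 0.2S: 0.2·5.314 = 1.063 in (exactly 220/207)
Since P=9.030 > Ia=1.063: effective rainfall P−Ia = 164921/20700 in
Q: (164921/20700)² ÷ (274921/20700) = 27198936241/5690864700 in (≈ 4.779 in)

Q = 27198936241/5690864700 in ≈ 4.779 in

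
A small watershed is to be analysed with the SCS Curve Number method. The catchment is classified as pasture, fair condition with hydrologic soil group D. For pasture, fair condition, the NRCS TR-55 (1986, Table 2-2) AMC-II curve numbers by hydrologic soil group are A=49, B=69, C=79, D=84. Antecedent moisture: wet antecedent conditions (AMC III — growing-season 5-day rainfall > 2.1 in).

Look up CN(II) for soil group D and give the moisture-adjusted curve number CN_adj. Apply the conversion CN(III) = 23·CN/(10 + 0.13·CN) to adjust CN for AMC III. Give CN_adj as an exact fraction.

NRCS table: pasture, fair condition, soil group D → CN(II) = 84
CN(III) from CN(II)=84: (23·84)/(10 + 0.13·84) = 48300/523 ≈ 92.352

CN_adj = 48300/523 ≈ 92.352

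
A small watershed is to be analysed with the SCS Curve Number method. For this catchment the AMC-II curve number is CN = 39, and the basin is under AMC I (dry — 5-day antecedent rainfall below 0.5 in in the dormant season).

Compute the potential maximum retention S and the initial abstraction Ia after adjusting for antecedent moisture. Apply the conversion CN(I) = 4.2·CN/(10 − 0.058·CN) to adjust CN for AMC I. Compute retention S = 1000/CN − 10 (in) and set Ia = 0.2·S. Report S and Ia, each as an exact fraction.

CN(I) from CN(II)=39: (4.2·39)/(10 − 0.058·39) = 81900/3869 ≈ 21.168
S = 1000/(81900/3869) − 10 = 30500/819 in ≈ 37.241 in
Ia = 0.2·(30500/819) = 6100/819 in ≈ 7.448 in

S = 30500/819 in ≈ 37.241 in; Ia = 6100/819 in ≈ 7.448 in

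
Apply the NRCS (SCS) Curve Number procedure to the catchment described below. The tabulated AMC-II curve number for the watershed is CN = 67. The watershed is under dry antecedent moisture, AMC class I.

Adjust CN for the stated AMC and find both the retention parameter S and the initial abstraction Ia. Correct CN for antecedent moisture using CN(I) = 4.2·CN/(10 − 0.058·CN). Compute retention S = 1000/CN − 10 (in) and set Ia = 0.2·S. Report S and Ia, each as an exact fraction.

S = 5500/469 in ≈ 11.727 in; Ia = 1100/469 in ≈ 2.345 in

Dry (AMC I): CN(I) = 4.2·67/(10 − 0.058·67) = (1407/5)/(3057/500) = 46900/1019 ≈ 46.026
Retention S: 1000/CN − 10 with CN=46.026 → S = 5500/469 ≈ 11.727 in
Ia = 0.2S: 0.2·11.727 = 2.345 in (exactly 1100/469)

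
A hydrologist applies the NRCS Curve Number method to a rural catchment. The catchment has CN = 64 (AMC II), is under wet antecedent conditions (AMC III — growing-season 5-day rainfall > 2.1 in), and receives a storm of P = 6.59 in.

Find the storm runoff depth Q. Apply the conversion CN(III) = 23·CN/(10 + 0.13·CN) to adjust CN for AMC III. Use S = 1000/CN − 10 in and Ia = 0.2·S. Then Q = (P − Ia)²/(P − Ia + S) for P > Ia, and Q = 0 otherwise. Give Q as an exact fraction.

Adjust CN=64 to AMC III: 23·64/(10 + 0.13·64) → 1472 ÷ (458/25) = 18400/229 ≈ 80.349
S = 1000/(18400/229) − 10 = 225/92 in ≈ 2.446 in
Ia = 0.2S: 0.2·2.446 = 0.489 in (exactly 45/92)
Since P=6.590 > Ia=0.489: effective rainfall P−Ia = 3508/575 in
Q = (3508/575)²/((3508/575) + 225/92) = (12306064/330625)/(19657/2300) = 49224256/11302775 in ≈ 4.355 in

Q = 49224256/11302775 in ≈ 4.355 in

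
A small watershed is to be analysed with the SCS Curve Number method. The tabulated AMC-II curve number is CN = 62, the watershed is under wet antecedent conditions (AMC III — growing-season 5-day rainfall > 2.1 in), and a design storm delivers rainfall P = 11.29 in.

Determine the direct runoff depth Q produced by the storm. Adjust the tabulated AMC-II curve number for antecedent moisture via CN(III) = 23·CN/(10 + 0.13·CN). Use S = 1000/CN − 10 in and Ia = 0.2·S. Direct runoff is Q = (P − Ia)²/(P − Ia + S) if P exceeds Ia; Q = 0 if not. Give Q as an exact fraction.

Adjust CN=62 to AMC III: 23·62/(10 + 0.13·62) → 1426 ÷ (903/50) = 71300/903 ≈ 78.959
S = 1000/(71300/903) − 10 = 1900/713 in ≈ 2.665 in
Ia = 0.2·(1900/713) = 380/713 in ≈ 0.533 in
Since P=11.290 > Ia=0.533: effective rainfall P−Ia = 766977/71300 in
Q = (766977/71300)²/((766977/71300) + 1900/713) = (588253718529/5083690000)/(956977/71300) = 588253718529/68232460100 in ≈ 8.621 in

Q = 588253718529/68232460100 in ≈ 8.621 in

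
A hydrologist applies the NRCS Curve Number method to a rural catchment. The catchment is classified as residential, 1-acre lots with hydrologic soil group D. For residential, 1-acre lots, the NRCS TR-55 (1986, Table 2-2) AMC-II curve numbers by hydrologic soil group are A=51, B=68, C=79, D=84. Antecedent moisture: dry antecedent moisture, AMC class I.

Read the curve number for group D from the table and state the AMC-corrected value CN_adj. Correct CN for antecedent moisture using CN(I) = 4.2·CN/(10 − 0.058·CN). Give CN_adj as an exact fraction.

CN_adj = 44100/641 ≈ 68.799

NRCS table: residential, 1-acre lots, soil group D → CN(II) = 84
CN(I) from CN(II)=84: (4.2·84)/(10 − 0.058·84) = 44100/641 ≈ 68.799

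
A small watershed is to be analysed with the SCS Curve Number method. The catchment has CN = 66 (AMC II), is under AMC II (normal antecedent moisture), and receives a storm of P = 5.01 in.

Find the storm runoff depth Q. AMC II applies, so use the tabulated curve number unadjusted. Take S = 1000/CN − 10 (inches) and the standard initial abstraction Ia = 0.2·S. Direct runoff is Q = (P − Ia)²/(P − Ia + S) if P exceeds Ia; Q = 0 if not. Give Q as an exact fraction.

AMC II — tabulated CN = 66 applies directly.
Retention S: 1000/CN − 10 with CN=66.000 → S = 170/33 ≈ 5.152 in
Ia = 0.2S: 0.2·5.152 = 1.030 in (exactly 34/33)
Since P=5.010 > Ia=1.030: effective rainfall P−Ia = 13133/3300 in
Q = (13133/3300)²/((13133/3300) + 170/33) = (172475689/10890000)/(30133/3300) = 172475689/99438900 in ≈ 1.734 in

Q = 172475689/99438900 in ≈ 1.734 in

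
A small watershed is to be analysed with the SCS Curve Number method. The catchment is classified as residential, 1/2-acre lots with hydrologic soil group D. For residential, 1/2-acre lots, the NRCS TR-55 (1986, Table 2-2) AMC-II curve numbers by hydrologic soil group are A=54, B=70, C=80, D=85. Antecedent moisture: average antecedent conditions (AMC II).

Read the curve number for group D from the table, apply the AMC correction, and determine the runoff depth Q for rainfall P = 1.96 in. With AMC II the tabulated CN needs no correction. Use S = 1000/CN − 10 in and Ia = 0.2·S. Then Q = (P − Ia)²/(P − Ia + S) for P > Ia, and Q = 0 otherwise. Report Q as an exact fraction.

Q = 466489/609025 in ≈ 0.766 in

NRCS table: residential, 1/2-acre lots, soil group D → CN(II) = 85
AMC II — tabulated CN = 85 applies directly.
Max retention: S = 1000/85 − 10 = 30/17 in (≈ 1.765 in)
Ia = 0.2·(30/17) = 6/17 in ≈ 0.353 in
P − Ia = 1.960 − 0.353 = 683/425 ≈ 1.607 in (> 0, runoff occurs)
Runoff Q = (P−Ia)²/(P−Ia+S) = (1.607)²/(1.607+1.765) = 466489/609025 ≈ 0.766 in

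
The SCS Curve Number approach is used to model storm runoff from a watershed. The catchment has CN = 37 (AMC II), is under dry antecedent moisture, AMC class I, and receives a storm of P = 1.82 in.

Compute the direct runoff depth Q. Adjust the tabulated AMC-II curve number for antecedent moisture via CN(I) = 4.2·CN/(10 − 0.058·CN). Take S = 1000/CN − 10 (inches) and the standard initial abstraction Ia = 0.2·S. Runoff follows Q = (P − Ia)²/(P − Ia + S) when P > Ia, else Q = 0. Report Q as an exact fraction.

Dry (AMC I): CN(I) = 4.2·37/(10 − 0.058·37) = (777/5)/(3927/500) = 3700/187 ≈ 19.786
S = 1000/(3700/187) − 10 = 1500/37 in ≈ 40.541 in
Ia = 0.2S: 0.2·40.541 = 8.108 in (exactly 300/37)
P = 1.820 ≤ Ia = 8.108 in: entire storm abstracted, Q = 0.

Q = 0 in ≈ 0.000 in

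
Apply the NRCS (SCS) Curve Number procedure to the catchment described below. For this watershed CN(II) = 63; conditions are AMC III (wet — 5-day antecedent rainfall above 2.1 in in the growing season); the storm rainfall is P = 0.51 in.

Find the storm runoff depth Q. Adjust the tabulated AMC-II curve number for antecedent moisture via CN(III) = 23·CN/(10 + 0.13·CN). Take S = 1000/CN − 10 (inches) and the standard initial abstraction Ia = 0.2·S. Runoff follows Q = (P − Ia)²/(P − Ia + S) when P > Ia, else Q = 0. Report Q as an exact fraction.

Q = 0 in ≈ 0.000 in

Adjust CN=63 to AMC III: 23·63/(10 + 0.13·63) → 1449 ÷ (1819/100) = 144900/1819 ≈ 79.659
S = 1000/(144900/1819) − 10 = 3700/1449 in ≈ 2.553 in
Ia = 0.2S: 0.2·2.553 = 0.511 in (exactly 740/1449)
P = 0.510 ≤ Ia = 0.511 in: entire storm abstracted, Q = 0.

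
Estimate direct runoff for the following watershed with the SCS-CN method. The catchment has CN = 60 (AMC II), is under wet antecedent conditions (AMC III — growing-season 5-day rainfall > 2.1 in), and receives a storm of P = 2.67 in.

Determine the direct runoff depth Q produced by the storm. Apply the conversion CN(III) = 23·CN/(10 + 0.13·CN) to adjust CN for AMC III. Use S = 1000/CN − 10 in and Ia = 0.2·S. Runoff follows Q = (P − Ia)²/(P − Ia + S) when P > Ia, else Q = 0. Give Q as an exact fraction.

CN(III) from CN(II)=60: (23·60)/(10 + 0.13·60) = 6900/89 ≈ 77.528
Max retention: S = 1000/(6900/89) − 10 = 200/69 in (≈ 2.899 in)
Initial abstraction Ia = S/5 = (200/69)/5 = 40/69 ≈ 0.580 in
Since P=2.670 > Ia=0.580: effective rainfall P−Ia = 14423/6900 in
Runoff Q = (P−Ia)²/(P−Ia+S) = (2.090)²/(2.090+2.899) = 208022929/237518700 ≈ 0.876 in

Q = 208022929/237518700 in ≈ 0.876 in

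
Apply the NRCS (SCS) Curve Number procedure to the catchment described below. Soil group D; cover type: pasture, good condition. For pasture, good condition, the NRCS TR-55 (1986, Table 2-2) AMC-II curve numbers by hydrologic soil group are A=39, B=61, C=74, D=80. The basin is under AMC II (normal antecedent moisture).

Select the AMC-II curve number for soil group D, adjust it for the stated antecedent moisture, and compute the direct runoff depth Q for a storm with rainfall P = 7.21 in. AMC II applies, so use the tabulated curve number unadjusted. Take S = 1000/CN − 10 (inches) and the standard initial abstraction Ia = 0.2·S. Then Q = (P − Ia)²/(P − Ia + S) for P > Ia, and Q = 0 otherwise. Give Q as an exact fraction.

NRCS table: pasture, good condition, soil group D → CN(II) = 80
AMC II — tabulated CN = 80 applies directly.
Max retention: S = 1000/80 − 10 = 5/2 in (≈ 2.500 in)
Ia = 0.2·(5/2) = 1/2 in ≈ 0.500 in
Excess rainfall: 7.210 − 0.500 = 6.710 in; P > Ia so Q > 0
Q: (671/100)² ÷ (921/100) = 450241/92100 in (≈ 4.889 in)

Q = 450241/92100 in ≈ 4.889 in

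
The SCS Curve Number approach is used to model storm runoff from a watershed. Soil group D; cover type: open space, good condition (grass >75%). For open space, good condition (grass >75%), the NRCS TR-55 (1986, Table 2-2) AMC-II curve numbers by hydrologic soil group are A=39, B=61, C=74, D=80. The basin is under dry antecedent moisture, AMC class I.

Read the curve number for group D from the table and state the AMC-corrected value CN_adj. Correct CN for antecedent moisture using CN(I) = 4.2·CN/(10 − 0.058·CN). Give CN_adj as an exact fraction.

NRCS table: open space, good condition (grass >75%), soil group D → CN(II) = 80
Adjust CN=80 to AMC I: 4.2·80/(10 − 0.058·80) → 336 ÷ (134/25) = 4200/67 ≈ 62.687

CN_adj = 4200/67 ≈ 62.687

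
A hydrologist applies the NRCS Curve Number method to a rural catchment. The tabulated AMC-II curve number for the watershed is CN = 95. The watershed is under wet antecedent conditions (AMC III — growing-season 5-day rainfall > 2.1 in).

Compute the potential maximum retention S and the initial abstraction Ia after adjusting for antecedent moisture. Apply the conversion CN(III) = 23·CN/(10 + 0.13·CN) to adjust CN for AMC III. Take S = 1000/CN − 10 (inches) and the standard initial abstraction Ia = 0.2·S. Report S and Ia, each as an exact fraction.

S = 100/437 in ≈ 0.229 in; Ia = 20/437 in ≈ 0.046 in

CN(III) from CN(II)=95: (23·95)/(10 + 0.13·95) = 43700/447 ≈ 97.763
Max retention: S = 1000/(43700/447) − 10 = 100/437 in (≈ 0.229 in)
Ia = 0.2S: 0.2·0.229 = 0.046 in (exactly 20/437)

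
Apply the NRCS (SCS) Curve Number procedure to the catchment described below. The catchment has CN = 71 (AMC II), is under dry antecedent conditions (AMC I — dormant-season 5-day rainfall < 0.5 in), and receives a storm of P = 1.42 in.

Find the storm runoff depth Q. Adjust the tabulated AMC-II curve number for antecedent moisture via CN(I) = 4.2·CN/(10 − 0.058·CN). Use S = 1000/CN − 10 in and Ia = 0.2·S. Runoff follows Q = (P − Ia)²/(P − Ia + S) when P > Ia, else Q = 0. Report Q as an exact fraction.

Adjust CN=71 to AMC I: 4.2·71/(10 − 0.058·71) → (1491/5) ÷ (2941/500) = 149100/2941 ≈ 50.697
Retention S: 1000/CN − 10 with CN=50.697 → S = 14500/1491 ≈ 9.725 in
Ia = 0.2·(14500/1491) = 2900/1491 in ≈ 1.945 in
P = 1.420 ≤ Ia = 1.945 in: entire storm abstracted, Q = 0.

Q = 0 in ≈ 0.000 in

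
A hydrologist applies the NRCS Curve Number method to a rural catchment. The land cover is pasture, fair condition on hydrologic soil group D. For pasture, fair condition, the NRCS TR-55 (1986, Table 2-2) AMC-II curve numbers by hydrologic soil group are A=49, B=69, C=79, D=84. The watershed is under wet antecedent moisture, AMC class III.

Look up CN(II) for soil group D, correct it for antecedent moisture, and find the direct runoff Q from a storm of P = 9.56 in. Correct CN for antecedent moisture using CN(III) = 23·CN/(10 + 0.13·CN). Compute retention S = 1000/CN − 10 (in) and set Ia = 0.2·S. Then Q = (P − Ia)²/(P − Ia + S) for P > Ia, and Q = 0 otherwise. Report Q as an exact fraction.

Q = 12867952969/1490501775 in ≈ 8.633 in

NRCS table: pasture, fair condition, soil group D → CN(II) = 84
Adjust CN=84 to AMC III: 23·84/(10 + 0.13·84) → 1932 ÷ (523/25) = 48300/523 ≈ 92.352
Max retention: S = 1000/(48300/523) − 10 = 400/483 in (≈ 0.828 in)
Initial abstraction Ia = S/5 = (400/483)/5 = 80/483 ≈ 0.166 in
P − Ia = 9.560 − 0.166 = 113437/12075 ≈ 9.394 in (> 0, runoff occurs)
Runoff Q = (P−Ia)²/(P−Ia+S) = (9.394)²/(9.394+0.828) = 12867952969/1490501775 ≈ 8.633 in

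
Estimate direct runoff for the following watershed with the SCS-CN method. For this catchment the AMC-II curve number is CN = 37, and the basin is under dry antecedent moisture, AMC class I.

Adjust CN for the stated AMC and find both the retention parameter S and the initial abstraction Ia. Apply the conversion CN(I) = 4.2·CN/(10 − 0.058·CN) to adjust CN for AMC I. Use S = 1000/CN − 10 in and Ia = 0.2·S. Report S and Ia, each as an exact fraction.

S = 1500/37 in ≈ 40.541 in; Ia = 300/37 in ≈ 8.108 in

Adjust CN=37 to AMC I: 4.2·37/(10 − 0.058·37) → (777/5) ÷ (3927/500) = 3700/187 ≈ 19.786
S = 1000/(3700/187) − 10 = 1500/37 in ≈ 40.541 in
Ia = 0.2S: 0.2·40.541 = 8.108 in (exactly 300/37)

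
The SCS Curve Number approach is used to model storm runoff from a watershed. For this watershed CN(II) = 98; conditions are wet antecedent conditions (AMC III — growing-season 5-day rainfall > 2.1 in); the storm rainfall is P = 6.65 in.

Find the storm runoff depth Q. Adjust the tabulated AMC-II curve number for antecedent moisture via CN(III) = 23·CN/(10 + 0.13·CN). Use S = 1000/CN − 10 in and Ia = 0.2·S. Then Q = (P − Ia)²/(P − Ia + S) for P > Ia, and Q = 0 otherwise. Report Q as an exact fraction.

Q = 22347559081/3414607140 in ≈ 6.545 in

CN(III) from CN(II)=98: (23·98)/(10 + 0.13·98) = 112700/1137 ≈ 99.120
Max retention: S = 1000/(112700/1137) − 10 = 100/1127 in (≈ 0.089 in)
Ia = 0.2·(100/1127) = 20/1127 in ≈ 0.018 in
Since P=6.650 > Ia=0.018: effective rainfall P−Ia = 149491/22540 in
Runoff Q = (P−Ia)²/(P−Ia+S) = (6.632)²/(6.632+0.089) = 22347559081/3414607140 ≈ 6.545 in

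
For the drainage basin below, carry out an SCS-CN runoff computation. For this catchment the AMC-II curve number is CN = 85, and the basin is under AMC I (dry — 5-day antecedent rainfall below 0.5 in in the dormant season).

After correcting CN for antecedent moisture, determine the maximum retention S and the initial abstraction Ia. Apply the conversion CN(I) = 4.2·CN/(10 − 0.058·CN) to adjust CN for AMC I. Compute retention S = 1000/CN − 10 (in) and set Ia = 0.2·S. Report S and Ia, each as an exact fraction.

S = 500/119 in ≈ 4.202 in; Ia = 100/119 in ≈ 0.840 in

CN(I) from CN(II)=85: (4.2·85)/(10 − 0.058·85) = 11900/169 ≈ 70.414
Retention S: 1000/CN − 10 with CN=70.414 → S = 500/119 ≈ 4.202 in
Ia = 0.2S: 0.2·4.202 = 0.840 in (exactly 100/119)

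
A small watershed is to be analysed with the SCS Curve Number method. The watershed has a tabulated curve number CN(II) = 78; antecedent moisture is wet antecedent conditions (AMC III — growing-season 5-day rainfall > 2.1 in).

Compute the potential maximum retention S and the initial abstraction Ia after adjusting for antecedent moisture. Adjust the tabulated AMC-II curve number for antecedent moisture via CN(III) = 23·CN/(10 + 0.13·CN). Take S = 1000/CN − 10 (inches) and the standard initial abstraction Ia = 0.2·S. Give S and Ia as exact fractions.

S = 1100/897 in ≈ 1.226 in; Ia = 220/897 in ≈ 0.245 in

CN(III) from CN(II)=78: (23·78)/(10 + 0.13·78) = 89700/1007 ≈ 89.076
S = 1000/(89700/1007) − 10 = 1100/897 in ≈ 1.226 in
Initial abstraction Ia = S/5 = (1100/897)/5 = 220/897 ≈ 0.245 in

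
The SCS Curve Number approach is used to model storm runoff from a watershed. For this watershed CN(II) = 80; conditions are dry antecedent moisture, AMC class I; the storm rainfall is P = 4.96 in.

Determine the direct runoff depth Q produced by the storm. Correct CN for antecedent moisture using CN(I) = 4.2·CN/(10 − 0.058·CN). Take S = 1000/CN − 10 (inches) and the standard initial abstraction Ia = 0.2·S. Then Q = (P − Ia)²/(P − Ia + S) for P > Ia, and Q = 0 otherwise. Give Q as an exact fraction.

CN(I) from CN(II)=80: (4.2·80)/(10 − 0.058·80) = 4200/67 ≈ 62.687
Max retention: S = 1000/(4200/67) − 10 = 125/21 in (≈ 5.952 in)
Ia = 0.2S: 0.2·5.952 = 1.190 in (exactly 25/21)
P − Ia = 4.960 − 1.190 = 1979/525 ≈ 3.770 in (> 0, runoff occurs)
Q: (1979/525)² ÷ (5104/525) = 3916441/2679600 in (≈ 1.462 in)

Q = 3916441/2679600 in ≈ 1.462 in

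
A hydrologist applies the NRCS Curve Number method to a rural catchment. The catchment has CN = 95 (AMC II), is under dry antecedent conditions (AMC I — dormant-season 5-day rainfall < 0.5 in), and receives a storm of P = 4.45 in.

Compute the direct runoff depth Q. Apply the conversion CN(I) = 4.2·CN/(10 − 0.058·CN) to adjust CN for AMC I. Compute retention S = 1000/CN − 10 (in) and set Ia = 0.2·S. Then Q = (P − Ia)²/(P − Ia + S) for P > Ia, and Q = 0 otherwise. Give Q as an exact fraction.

Q = 1122987121/347217780 in ≈ 3.234 in

Adjust CN=95 to AMC I: 4.2·95/(10 − 0.058·95) → 399 ÷ (449/100) = 39900/449 ≈ 88.864
Retention S: 1000/CN − 10 with CN=88.864 → S = 500/399 ≈ 1.253 in
Ia = 0.2S: 0.2·1.253 = 0.251 in (exactly 100/399)
Since P=4.450 > Ia=0.251: effective rainfall P−Ia = 33511/7980 in
Runoff Q = (P−Ia)²/(P−Ia+S) = (4.199)²/(4.199+1.253) = 1122987121/347217780 ≈ 3.234 in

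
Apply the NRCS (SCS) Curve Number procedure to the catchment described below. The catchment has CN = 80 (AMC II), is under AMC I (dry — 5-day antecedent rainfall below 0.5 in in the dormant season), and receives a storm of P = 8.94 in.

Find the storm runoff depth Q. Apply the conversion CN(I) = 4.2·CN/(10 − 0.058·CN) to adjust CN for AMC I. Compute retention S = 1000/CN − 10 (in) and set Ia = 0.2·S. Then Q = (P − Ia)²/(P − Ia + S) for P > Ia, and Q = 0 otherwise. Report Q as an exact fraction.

CN(I) from CN(II)=80: (4.2·80)/(10 − 0.058·80) = 4200/67 ≈ 62.687
S = 1000/(4200/67) − 10 = 125/21 in ≈ 5.952 in
Ia = 0.2S: 0.2·5.952 = 1.190 in (exactly 25/21)
Excess rainfall: 8.940 − 1.190 = 7.750 in; P > Ia so Q > 0
Q: (8137/1050)² ÷ (14387/1050) = 66210769/15106350 in (≈ 4.383 in)

Q = 66210769/15106350 in ≈ 4.383 in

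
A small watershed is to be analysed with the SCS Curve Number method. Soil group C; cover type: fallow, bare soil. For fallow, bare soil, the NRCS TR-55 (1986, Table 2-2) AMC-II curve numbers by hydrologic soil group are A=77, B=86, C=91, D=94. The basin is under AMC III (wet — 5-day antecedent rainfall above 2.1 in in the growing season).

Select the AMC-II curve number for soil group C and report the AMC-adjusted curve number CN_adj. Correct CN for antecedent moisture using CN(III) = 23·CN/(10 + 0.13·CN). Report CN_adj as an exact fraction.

NRCS table: fallow, bare soil, soil group C → CN(II) = 91
Wet (AMC III): CN(III) = 23·91/(10 + 0.13·91) = 2093/(2183/100) = 209300/2183 ≈ 95.877

CN_adj = 209300/2183 ≈ 95.877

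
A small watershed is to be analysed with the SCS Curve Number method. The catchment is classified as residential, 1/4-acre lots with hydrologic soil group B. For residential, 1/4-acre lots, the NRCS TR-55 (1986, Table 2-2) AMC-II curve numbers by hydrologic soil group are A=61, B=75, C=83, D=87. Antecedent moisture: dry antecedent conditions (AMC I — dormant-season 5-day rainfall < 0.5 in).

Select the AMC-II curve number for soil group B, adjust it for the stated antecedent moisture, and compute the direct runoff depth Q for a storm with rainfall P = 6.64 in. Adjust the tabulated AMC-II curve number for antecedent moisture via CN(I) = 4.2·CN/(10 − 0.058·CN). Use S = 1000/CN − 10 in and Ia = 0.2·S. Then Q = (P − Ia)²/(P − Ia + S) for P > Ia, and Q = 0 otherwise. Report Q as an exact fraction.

Q = 31664882/16110675 in ≈ 1.965 in

NRCS table: residential, 1/4-acre lots, soil group B → CN(II) = 75
Dry (AMC I): CN(I) = 4.2·75/(10 − 0.058·75) = 315/(113/20) = 6300/113 ≈ 55.752
Retention S: 1000/CN − 10 with CN=55.752 → S = 500/63 ≈ 7.937 in
Ia = 0.2·(500/63) = 100/63 in ≈ 1.587 in
Since P=6.640 > Ia=1.587: effective rainfall P−Ia = 7958/1575 in
Runoff Q = (P−Ia)²/(P−Ia+S) = (5.053)²/(5.053+7.937) = 31664882/16110675 ≈ 1.965 in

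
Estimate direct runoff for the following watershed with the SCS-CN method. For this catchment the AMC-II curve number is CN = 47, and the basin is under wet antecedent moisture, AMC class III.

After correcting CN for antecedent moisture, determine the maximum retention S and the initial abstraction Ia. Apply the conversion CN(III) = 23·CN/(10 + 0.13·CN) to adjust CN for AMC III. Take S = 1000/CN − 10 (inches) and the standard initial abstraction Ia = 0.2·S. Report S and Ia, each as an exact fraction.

S = 5300/1081 in ≈ 4.903 in; Ia = 1060/1081 in ≈ 0.981 in

Wet (AMC III): CN(III) = 23·47/(10 + 0.13·47) = 1081/(1611/100) = 108100/1611 ≈ 67.101
Retention S: 1000/CN − 10 with CN=67.101 → S = 5300/1081 ≈ 4.903 in
Ia = 0.2S: 0.2·4.903 = 0.981 in (exactly 1060/1081)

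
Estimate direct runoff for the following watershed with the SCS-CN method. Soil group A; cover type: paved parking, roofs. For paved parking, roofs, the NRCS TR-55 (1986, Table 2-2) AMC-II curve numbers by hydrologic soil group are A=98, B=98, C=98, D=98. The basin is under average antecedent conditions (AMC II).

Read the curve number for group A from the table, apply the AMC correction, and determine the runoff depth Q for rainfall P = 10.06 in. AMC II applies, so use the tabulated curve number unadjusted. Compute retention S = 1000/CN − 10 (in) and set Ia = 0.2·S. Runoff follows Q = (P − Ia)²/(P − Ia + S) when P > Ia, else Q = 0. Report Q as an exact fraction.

Q = 602555209/61365150 in ≈ 9.819 in

NRCS table: paved parking, roofs, soil group A → CN(II) = 98
CN(II) = 98; AMC II needs no correction.
S = 1000/98 − 10 = 10/49 in ≈ 0.204 in
Initial abstraction Ia = S/5 = (10/49)/5 = 2/49 ≈ 0.041 in
Excess rainfall: 10.060 − 0.041 = 10.019 in; P > Ia so Q > 0
Runoff Q = (P−Ia)²/(P−Ia+S) = (10.019)²/(10.019+0.204) = 602555209/61365150 ≈ 9.819 in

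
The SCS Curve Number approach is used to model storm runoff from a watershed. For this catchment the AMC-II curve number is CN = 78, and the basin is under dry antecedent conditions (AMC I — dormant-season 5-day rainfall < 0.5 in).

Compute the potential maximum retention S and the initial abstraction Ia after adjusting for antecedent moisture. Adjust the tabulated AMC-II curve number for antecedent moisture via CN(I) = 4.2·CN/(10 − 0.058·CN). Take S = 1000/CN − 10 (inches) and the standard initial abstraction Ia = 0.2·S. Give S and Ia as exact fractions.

S = 5500/819 in ≈ 6.716 in; Ia = 1100/819 in ≈ 1.343 in

Adjust CN=78 to AMC I: 4.2·78/(10 − 0.058·78) → (1638/5) ÷ (1369/250) = 81900/1369 ≈ 59.825
S = 1000/(81900/1369) − 10 = 5500/819 in ≈ 6.716 in
Ia = 0.2S: 0.2·6.716 = 1.343 in (exactly 1100/819)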